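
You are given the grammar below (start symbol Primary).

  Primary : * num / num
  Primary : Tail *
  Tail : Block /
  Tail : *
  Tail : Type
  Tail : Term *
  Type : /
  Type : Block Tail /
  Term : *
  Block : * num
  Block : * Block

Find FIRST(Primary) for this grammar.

{ *, / }

Primary : * num / num contributes {*}.
From Primary : Tail *: add FIRST(Tail) = { *, / }.
Union: FIRST(Primary) = { *, / }.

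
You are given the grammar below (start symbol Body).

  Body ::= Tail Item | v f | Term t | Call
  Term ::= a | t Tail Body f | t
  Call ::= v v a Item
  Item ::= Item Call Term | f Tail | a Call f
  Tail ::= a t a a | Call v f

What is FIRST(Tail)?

{ a, v }

Tail ::= a t a a contributes {a}.
From Tail ::= Call v f: add FIRST(Call) = { v }.
Union: FIRST(Tail) = { a, v }.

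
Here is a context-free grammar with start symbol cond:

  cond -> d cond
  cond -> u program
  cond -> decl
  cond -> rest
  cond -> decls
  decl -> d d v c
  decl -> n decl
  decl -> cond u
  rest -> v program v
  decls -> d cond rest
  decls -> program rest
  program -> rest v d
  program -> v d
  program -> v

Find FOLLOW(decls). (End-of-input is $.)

{ $, u, v }

In cond -> decls: decls is at the end, add FOLLOW(cond) = { $, u, v }.
Union: FOLLOW(decls) = { $, u, v }.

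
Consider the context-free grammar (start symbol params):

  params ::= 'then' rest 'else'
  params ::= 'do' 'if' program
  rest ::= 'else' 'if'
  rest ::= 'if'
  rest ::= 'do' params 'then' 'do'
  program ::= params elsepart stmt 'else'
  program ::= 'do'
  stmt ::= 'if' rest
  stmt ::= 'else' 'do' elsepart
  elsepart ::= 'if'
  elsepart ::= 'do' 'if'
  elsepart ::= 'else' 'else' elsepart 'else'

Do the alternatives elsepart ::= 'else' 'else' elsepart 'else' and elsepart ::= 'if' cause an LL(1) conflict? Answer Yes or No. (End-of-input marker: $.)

No

FIRST('else' 'else' elsepart 'else') = { 'else' } and FIRST('if') = { 'if' }.
The FIRST sets are disjoint and neither alternative is nullable — no conflict.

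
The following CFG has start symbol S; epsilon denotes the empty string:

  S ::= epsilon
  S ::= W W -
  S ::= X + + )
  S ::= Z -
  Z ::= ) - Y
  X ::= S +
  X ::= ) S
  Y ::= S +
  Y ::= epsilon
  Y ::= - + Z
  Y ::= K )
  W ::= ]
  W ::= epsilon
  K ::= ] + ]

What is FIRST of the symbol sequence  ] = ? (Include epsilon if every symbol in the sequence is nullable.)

] is a terminal; add {]} and stop.

{ ] }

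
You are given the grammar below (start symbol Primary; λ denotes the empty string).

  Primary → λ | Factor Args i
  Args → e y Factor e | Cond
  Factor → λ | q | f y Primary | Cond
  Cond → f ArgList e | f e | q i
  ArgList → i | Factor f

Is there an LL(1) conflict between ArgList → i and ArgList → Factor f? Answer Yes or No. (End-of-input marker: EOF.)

FIRST(i) = { i } and FIRST(Factor f) = { f, q }.
The FIRST sets are disjoint and neither alternative is nullable — no conflict.

No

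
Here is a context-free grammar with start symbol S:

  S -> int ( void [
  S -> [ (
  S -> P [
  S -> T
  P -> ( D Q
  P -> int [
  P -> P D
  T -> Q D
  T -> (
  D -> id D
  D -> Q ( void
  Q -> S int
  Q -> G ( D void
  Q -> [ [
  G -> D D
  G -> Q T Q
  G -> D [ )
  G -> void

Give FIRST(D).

D -> id D contributes {id}.
From D -> Q ( void: add FIRST(Q) = { (, [, id, int, void }.
Union: FIRST(D) = { (, [, id, int, void }.

{ (, [, id, int, void }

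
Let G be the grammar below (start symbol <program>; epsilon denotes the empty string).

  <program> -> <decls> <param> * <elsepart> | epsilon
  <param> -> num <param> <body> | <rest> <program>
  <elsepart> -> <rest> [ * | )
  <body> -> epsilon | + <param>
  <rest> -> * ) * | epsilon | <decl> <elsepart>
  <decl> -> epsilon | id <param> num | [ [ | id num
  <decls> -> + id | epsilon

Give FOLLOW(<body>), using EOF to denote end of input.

{ *, +, num }

In <param> -> num <param> <body>: <body> is at the end, add FOLLOW(<param>) = { *, +, num }.
Union: FOLLOW(<body>) = { *, +, num }.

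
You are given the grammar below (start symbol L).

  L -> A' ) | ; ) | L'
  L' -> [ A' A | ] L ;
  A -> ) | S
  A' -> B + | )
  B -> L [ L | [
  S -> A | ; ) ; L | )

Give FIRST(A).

{ ), ; }

A -> ) contributes {)}.
From A -> S: add FIRST(S) = { ), ; }.
Union: FIRST(A) = { ), ; }.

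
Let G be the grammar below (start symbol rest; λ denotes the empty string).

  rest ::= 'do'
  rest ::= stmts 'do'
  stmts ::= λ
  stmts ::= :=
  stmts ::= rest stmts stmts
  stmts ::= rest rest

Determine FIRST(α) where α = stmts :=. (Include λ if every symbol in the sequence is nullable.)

{ 'do', := }

Add FIRST(stmts)\{λ} = { 'do', := }; stmts is nullable, continue.
:= is a terminal; add {:=} and stop.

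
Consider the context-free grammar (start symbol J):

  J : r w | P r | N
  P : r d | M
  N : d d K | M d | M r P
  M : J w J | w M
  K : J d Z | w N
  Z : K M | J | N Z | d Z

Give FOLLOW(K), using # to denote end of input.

{ #, d, r, w }

In N : d d K: K is at the end, add FOLLOW(N) = { #, d, r, w }.
In Z : K M: add FIRST(M) = { d, r, w }.
Union: FOLLOW(K) = { #, d, r, w }.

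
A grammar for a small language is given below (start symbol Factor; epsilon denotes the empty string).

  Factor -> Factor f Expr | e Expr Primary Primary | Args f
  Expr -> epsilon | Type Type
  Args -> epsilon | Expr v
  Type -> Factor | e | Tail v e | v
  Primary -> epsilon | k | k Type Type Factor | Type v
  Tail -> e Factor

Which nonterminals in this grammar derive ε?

Directly nullable (have an epsilon-production): Expr, Args, Primary.
No other nonterminal has a production whose RHS symbols are all nullable.

{ Args, Expr, Primary }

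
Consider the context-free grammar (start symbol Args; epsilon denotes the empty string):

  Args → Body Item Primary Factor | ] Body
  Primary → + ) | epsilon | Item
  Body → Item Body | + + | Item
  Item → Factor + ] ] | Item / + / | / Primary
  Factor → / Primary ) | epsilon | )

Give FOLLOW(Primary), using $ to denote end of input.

{ $, ), +, / }

In Args → Body Item Primary Factor: add FIRST(Factor)\{epsilon} = { ), / }.
  Since Factor is nullable, also add FOLLOW(Args) = { $ }.
In Item → / Primary: Primary is at the end, add FOLLOW(Item) = { $, ), +, / }.
In Factor → / Primary ): add FIRST()) = { ) }.
Union: FOLLOW(Primary) = { $, ), +, / }.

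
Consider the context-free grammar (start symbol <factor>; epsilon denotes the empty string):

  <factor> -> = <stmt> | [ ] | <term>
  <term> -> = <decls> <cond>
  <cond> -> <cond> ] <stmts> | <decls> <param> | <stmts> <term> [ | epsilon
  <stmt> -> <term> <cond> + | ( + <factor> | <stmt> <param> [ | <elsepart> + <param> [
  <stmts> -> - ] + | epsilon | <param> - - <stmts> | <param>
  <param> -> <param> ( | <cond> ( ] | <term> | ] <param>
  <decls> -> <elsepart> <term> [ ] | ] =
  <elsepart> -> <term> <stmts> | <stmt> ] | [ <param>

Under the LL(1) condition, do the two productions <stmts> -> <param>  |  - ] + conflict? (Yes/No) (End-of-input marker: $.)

Yes

FIRST(<param>) = { (, -, =, [, ] } and FIRST(- ] +) = { - }.
Both contain -, so the two alternatives are not disjoint — LL(1) conflict.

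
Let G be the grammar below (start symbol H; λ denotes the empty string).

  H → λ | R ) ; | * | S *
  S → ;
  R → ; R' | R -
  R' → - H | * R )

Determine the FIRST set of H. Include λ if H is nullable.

{ *, ;, λ }

H → λ contributes λ.
From H → R ) ;: add FIRST(R) = { ; }.
H → * contributes {*}.
From H → S *: add FIRST(S) = { ; }.
Union: FIRST(H) = { *, ;, λ }.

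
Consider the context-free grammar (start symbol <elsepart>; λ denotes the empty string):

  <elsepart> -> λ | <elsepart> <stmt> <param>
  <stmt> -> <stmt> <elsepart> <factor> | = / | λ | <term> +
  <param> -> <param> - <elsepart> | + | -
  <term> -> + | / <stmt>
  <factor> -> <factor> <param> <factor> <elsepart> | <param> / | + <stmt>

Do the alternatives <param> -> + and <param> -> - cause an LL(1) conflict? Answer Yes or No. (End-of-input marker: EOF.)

No

FIRST(+) = { + } and FIRST(-) = { - }.
The FIRST sets are disjoint and neither alternative is nullable — no conflict.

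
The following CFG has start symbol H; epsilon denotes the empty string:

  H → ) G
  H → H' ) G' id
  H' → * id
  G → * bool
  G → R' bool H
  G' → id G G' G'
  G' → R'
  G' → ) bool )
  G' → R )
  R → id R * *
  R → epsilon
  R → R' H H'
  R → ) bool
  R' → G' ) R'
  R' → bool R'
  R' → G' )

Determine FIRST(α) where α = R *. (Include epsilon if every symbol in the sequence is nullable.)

{ ), *, bool, id }

Add FIRST(R)\{epsilon} = { ), bool, id }; R is nullable, continue.
* is a terminal; add {*} and stop.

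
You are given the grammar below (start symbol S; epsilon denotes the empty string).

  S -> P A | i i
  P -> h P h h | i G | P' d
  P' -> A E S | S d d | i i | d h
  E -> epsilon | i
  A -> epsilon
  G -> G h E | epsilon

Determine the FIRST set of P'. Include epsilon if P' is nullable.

{ d, h, i }

From P' -> A E S: A, E nullable, take FIRST(A) ∪ FIRST(E) ∪ FIRST(S) = { d, h, i }.
From P' -> S d d: add FIRST(S) = { d, h, i }.
P' -> i i contributes {i}.
P' -> d h contributes {d}.
Union: FIRST(P') = { d, h, i }.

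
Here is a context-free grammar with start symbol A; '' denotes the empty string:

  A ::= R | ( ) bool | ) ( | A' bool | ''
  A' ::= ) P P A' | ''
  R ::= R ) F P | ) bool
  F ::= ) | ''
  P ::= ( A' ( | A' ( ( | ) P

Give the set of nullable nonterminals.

{ A, A', F }

Directly nullable (have an ''-production): A, A', F.
No other nonterminal has a production whose RHS symbols are all nullable.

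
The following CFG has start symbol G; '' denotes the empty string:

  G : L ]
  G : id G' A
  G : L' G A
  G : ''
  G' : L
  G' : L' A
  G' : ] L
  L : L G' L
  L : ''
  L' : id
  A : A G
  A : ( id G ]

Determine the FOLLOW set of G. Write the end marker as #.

G is the start symbol, so # ∈ FOLLOW(G).
In G : L' G A: add FIRST(A) = { ( }.
In A : A G: G is at the end, add FOLLOW(A) = { #, (, ], id }.
In A : ( id G ]: add FIRST(]) = { ] }.
Union: FOLLOW(G) = { #, (, ], id }.

{ #, (, ], id }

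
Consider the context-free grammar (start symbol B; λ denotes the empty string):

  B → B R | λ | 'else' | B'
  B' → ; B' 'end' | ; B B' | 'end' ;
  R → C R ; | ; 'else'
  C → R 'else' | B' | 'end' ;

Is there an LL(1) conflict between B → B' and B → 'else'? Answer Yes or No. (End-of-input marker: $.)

No

FIRST(B') = { 'end', ; } and FIRST('else') = { 'else' }.
The FIRST sets are disjoint and neither alternative is nullable — no conflict.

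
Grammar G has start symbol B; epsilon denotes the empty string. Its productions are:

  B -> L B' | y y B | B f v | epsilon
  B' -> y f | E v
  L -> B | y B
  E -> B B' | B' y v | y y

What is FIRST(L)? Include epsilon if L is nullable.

{ f, y, epsilon }

From L -> B: add FIRST(B) = { f, y, epsilon } (including epsilon since B is nullable).
L -> y B contributes {y}.
Union: FIRST(L) = { f, y, epsilon }.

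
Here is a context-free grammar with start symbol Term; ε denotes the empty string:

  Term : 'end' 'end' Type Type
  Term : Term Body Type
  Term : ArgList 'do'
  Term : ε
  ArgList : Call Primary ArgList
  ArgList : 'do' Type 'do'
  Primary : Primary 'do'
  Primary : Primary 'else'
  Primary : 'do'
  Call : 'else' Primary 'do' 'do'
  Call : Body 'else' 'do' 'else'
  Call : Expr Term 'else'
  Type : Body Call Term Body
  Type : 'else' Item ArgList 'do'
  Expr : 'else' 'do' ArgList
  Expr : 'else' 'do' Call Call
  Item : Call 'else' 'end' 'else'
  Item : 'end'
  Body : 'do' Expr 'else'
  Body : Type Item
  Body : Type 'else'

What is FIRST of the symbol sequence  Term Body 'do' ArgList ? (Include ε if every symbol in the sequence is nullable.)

Add FIRST(Term)\{ε} = { 'do', 'else', 'end' }; Term is nullable, continue.
Add FIRST(Body) = { 'do', 'else' }; Body is not nullable, stop.

{ 'do', 'else', 'end' }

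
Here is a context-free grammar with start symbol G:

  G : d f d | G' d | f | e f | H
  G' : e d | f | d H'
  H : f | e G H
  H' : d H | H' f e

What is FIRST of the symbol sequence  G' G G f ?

{ d, e, f }

Add FIRST(G') = { d, e, f }; G' is not nullable, stop.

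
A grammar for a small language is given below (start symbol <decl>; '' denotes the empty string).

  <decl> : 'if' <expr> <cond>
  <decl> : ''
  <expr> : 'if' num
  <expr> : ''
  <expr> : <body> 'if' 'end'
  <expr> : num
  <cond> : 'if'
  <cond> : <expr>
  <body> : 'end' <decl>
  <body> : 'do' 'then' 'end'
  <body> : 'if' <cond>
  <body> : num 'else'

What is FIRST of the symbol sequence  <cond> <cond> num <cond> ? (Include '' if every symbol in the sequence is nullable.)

{ 'do', 'end', 'if', num }

Add FIRST(<cond>)\{''} = { 'do', 'end', 'if', num }; <cond> is nullable, continue.
Add FIRST(<cond>)\{''} = { 'do', 'end', 'if', num }; <cond> is nullable, continue.
num is a terminal; add {num} and stop.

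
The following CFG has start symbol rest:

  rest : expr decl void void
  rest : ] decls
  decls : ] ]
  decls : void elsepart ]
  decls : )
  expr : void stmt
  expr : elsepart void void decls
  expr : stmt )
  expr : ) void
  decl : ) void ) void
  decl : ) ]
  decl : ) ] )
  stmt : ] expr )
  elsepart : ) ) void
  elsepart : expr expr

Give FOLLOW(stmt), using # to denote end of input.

{ ), ], void }

In expr : void stmt: stmt is at the end, add FOLLOW(expr) = { ), ], void }.
In expr : stmt ): add FIRST()) = { ) }.
Union: FOLLOW(stmt) = { ), ], void }.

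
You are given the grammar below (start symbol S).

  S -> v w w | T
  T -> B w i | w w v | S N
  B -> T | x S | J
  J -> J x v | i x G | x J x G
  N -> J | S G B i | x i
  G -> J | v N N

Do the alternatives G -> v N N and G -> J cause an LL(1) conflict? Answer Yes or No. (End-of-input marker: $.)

No

FIRST(v N N) = { v } and FIRST(J) = { i, x }.
The FIRST sets are disjoint and neither alternative is nullable — no conflict.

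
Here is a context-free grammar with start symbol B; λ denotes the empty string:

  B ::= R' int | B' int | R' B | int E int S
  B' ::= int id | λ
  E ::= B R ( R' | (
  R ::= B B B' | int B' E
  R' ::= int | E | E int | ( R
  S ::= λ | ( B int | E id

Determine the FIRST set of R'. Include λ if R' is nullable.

{ (, int }

R' ::= int contributes {int}.
From R' ::= E: add FIRST(E) = { (, int }.
From R' ::= E int: add FIRST(E) = { (, int }.
R' ::= ( R contributes {(}.
Union: FIRST(R') = { (, int }.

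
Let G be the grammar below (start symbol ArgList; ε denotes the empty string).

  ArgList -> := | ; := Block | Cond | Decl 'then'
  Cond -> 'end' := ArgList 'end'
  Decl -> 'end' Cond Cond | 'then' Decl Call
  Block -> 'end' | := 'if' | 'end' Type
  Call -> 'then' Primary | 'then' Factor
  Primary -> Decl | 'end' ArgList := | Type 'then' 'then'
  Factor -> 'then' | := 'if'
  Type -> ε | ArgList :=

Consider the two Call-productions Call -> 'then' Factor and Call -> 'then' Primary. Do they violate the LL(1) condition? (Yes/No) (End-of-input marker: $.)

Yes

FIRST('then' Factor) = { 'then' } and FIRST('then' Primary) = { 'then' }.
Both contain 'then', so the two alternatives are not disjoint — LL(1) conflict.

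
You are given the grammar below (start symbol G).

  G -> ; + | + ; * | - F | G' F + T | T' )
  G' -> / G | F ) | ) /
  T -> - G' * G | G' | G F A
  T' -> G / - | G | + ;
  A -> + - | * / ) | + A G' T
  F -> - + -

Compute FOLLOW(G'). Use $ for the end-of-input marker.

In G -> G' F + T: add FIRST(F + T) = { - }.
In T -> - G' * G: add FIRST(* G) = { * }.
In T -> G': G' is at the end, add FOLLOW(T) = { $, ), *, +, -, /, ; }.
In A -> + A G' T: add FIRST(T) = { ), +, -, /, ; }.
Union: FOLLOW(G') = { $, ), *, +, -, /, ; }.

{ $, ), *, +, -, /, ; }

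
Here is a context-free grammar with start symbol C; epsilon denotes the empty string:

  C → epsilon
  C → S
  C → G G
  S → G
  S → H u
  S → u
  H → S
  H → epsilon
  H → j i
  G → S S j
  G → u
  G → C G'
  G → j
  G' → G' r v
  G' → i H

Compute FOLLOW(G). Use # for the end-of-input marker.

In C → G G: add FIRST(G) = { i, j, u }.
In C → G G: G is at the end, add FOLLOW(C) = { #, i }.
In S → G: G is at the end, add FOLLOW(S) = { #, i, j, r, u }.
Union: FOLLOW(G) = { #, i, j, r, u }.

{ #, i, j, r, u }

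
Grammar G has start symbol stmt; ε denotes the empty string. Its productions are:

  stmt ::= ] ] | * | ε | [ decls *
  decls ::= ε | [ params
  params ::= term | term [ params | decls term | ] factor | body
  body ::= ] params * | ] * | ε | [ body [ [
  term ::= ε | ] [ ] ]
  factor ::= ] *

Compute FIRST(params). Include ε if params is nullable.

{ [, ], ε }

From params ::= term: add FIRST(term) = { ], ε } (including ε since term is nullable).
From params ::= term [ params: term nullable, take FIRST(term) ∪ {[} = { [, ] }.
From params ::= decls term: decls, term nullable, take FIRST(decls) ∪ FIRST(term) = { [, ] }; also ε since the whole RHS is nullable.
params ::= ] factor contributes {]}.
From params ::= body: add FIRST(body) = { [, ], ε } (including ε since body is nullable).
Union: FIRST(params) = { [, ], ε }.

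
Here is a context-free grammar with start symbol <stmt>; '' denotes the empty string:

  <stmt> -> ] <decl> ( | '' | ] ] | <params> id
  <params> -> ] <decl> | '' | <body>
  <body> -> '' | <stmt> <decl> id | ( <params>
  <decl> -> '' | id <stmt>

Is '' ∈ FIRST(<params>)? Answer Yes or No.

Yes

<params> has an ''-production, so <params> ⇒ ''.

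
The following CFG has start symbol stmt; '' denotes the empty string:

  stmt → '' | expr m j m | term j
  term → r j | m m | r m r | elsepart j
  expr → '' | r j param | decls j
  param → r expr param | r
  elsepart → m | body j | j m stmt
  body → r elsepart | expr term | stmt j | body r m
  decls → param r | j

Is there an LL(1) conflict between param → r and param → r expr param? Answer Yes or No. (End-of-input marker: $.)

FIRST(r) = { r } and FIRST(r expr param) = { r }.
Both contain r, so the two alternatives are not disjoint — LL(1) conflict.

Yes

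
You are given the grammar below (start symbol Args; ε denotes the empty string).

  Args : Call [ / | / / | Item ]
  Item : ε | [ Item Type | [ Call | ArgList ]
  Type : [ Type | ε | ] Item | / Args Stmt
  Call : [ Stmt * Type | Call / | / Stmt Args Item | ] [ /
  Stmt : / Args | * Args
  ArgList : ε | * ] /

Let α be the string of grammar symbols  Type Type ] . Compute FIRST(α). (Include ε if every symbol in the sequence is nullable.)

Add FIRST(Type)\{ε} = { /, [, ] }; Type is nullable, continue.
Add FIRST(Type)\{ε} = { /, [, ] }; Type is nullable, continue.
] is a terminal; add {]} and stop.

{ /, [, ] }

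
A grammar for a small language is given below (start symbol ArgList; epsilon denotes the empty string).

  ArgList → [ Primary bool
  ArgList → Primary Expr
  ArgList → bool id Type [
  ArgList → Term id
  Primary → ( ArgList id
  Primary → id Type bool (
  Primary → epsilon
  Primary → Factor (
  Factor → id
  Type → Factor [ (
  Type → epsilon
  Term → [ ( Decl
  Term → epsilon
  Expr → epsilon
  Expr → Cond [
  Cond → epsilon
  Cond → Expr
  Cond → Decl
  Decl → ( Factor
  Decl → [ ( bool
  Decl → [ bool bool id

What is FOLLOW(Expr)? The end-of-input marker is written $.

{ $, [, id }

In ArgList → Primary Expr: Expr is at the end, add FOLLOW(ArgList) = { $, id }.
In Cond → Expr: Expr is at the end, add FOLLOW(Cond) = { [ }.
Union: FOLLOW(Expr) = { $, [, id }.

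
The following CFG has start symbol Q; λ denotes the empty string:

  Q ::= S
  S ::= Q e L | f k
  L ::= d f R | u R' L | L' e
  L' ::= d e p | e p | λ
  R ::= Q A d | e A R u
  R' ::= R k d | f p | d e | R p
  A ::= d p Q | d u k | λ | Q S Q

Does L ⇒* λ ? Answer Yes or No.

No

Nullable nonterminals: A, L'.
No production of L has an RHS whose symbols are all nullable, so L is not nullable.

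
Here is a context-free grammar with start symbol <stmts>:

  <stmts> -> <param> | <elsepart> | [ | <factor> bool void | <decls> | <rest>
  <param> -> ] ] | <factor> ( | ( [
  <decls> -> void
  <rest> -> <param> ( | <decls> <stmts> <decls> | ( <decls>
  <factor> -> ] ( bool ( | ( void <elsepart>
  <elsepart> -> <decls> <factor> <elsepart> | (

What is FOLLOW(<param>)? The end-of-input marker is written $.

In <stmts> -> <param>: <param> is at the end, add FOLLOW(<stmts>) = { $, void }.
In <rest> -> <param> (: add FIRST(() = { ( }.
Union: FOLLOW(<param>) = { $, (, void }.

{ $, (, void }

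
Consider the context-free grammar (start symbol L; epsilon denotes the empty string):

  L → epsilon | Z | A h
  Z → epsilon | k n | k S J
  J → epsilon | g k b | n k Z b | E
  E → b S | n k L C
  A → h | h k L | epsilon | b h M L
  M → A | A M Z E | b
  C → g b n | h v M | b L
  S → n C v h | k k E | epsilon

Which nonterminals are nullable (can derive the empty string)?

{ A, J, L, M, S, Z }

Directly nullable (have an epsilon-production): L, Z, J, A, S.
M → A with every symbol nullable, so M is nullable.
No other nonterminal has a production whose RHS symbols are all nullable.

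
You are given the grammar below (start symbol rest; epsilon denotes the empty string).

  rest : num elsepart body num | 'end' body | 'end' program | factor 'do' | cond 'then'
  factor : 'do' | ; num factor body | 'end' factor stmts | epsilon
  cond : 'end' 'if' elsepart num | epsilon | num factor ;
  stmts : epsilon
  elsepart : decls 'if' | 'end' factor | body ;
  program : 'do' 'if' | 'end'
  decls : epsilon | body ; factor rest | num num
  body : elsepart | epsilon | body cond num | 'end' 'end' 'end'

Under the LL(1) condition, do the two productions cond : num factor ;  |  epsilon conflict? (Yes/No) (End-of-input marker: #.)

Yes

FIRST(num factor ;) = { num } and FIRST(epsilon) = { epsilon }.
The second alternative is nullable and FOLLOW(cond) = { 'then', num } shares num with FIRST of the first — conflict.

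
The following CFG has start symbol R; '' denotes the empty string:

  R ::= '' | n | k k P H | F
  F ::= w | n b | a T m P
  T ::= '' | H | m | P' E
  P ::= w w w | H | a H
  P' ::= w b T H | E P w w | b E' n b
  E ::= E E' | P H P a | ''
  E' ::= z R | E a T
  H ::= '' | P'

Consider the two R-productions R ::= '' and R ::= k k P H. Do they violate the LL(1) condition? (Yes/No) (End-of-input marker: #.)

No

FIRST('') = { '' } and FIRST(k k P H) = { k }.
The first is nullable but FOLLOW(R) = { #, a, b, m, n, w, z } is disjoint from FIRST of the second.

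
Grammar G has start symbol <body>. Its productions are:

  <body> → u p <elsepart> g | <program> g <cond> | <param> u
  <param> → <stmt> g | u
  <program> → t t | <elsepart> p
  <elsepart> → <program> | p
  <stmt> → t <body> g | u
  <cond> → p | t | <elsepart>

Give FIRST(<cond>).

{ p, t }

<cond> → p contributes {p}.
<cond> → t contributes {t}.
From <cond> → <elsepart>: add FIRST(<elsepart>) = { p, t }.
Union: FIRST(<cond>) = { p, t }.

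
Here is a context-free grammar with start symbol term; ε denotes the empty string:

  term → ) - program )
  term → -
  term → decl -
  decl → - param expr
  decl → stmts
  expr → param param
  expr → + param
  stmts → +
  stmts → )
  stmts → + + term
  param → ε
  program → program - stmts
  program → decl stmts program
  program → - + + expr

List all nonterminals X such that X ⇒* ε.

Directly nullable (have an ε-production): param.
expr → param param with every symbol nullable, so expr is nullable.
No other nonterminal has a production whose RHS symbols are all nullable.

{ expr, param }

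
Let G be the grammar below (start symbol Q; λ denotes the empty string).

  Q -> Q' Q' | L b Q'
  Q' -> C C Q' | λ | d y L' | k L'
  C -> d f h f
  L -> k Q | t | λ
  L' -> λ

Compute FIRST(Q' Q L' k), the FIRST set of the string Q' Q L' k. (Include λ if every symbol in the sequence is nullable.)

{ b, d, k, t }

Add FIRST(Q')\{λ} = { d, k }; Q' is nullable, continue.
Add FIRST(Q)\{λ} = { b, d, k, t }; Q is nullable, continue.
Add FIRST(L')\{λ} = {  }; L' is nullable, continue.
k is a terminal; add {k} and stop.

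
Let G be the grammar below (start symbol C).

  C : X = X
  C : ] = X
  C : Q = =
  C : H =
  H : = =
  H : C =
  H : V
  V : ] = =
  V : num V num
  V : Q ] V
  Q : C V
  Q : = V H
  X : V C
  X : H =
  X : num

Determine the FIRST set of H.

{ =, ], num }

H : = = contributes {=}.
From H : C =: add FIRST(C) = { =, ], num }.
From H : V: add FIRST(V) = { =, ], num }.
Union: FIRST(H) = { =, ], num }.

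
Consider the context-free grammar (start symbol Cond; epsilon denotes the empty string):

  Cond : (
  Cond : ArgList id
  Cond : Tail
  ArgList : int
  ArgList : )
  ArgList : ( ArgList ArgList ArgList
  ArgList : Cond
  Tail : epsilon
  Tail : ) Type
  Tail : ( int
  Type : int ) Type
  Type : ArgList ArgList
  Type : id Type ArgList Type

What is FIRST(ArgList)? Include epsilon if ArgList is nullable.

{ (, ), id, int, epsilon }

ArgList : int contributes {int}.
ArgList : ) contributes {)}.
ArgList : ( ArgList ArgList ArgList contributes {(}.
From ArgList : Cond: add FIRST(Cond) = { (, ), id, int, epsilon } (including epsilon since Cond is nullable).
Union: FIRST(ArgList) = { (, ), id, int, epsilon }.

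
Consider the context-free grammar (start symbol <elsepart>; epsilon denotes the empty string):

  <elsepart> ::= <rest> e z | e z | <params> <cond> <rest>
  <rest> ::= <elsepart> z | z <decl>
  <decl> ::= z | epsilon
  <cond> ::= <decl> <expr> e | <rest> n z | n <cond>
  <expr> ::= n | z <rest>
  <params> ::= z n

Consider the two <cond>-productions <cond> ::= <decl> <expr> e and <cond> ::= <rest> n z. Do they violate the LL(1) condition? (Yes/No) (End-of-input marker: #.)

Yes

FIRST(<decl> <expr> e) = { n, z } and FIRST(<rest> n z) = { e, z }.
Both contain z, so the two alternatives are not disjoint — LL(1) conflict.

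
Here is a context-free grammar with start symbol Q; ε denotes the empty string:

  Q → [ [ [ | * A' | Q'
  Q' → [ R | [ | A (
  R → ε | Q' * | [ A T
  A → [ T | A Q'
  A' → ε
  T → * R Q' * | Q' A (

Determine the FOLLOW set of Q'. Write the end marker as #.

In Q → Q': Q' is at the end, add FOLLOW(Q) = { # }.
In R → Q' *: add FIRST(*) = { * }.
In A → A Q': Q' is at the end, add FOLLOW(A) = { (, *, [ }.
In T → * R Q' *: add FIRST(*) = { * }.
In T → Q' A (: add FIRST(A () = { [ }.
Union: FOLLOW(Q') = { #, (, *, [ }.

{ #, (, *, [ }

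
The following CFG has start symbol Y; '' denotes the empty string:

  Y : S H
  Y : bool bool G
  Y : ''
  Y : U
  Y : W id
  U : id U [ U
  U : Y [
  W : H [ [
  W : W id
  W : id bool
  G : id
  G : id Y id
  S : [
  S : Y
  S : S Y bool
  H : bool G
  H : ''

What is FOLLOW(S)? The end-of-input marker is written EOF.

In Y : S H: add FIRST(H)\{''} = { bool }.
  Since H is nullable, also add FOLLOW(Y) = { EOF, [, bool, id }.
In S : S Y bool: add FIRST(Y bool) = { [, bool, id }.
Union: FOLLOW(S) = { EOF, [, bool, id }.

{ EOF, [, bool, id }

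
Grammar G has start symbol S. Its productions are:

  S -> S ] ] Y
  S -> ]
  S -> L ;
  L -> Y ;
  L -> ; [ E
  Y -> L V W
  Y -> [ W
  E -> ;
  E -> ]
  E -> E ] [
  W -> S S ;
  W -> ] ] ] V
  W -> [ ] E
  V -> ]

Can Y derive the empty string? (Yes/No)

No nonterminal in this grammar is nullable.
No production of Y has an RHS whose symbols are all nullable, so Y is not nullable.

No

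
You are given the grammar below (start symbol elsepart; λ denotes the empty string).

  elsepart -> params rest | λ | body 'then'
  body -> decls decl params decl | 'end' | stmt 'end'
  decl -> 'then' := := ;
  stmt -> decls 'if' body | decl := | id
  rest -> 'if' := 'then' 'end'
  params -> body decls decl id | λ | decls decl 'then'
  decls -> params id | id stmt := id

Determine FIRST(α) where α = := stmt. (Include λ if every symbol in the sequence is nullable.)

{ := }

:= is a terminal; add {:=} and stop.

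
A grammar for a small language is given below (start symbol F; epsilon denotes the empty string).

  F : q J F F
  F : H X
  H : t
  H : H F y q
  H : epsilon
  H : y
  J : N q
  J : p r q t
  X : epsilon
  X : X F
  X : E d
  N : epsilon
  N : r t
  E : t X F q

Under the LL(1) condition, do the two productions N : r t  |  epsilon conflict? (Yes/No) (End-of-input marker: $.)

FIRST(r t) = { r } and FIRST(epsilon) = { epsilon }.
The second is nullable but FOLLOW(N) = { q } is disjoint from FIRST of the first.

No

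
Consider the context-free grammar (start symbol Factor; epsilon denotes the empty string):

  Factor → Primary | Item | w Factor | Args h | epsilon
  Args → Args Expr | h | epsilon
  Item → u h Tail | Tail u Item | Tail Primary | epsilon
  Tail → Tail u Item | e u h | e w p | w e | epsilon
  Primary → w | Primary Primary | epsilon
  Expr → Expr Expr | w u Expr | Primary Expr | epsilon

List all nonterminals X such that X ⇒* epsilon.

Directly nullable (have an epsilon-production): Factor, Args, Item, Tail, Primary, Expr.

{ Args, Expr, Factor, Item, Primary, Tail }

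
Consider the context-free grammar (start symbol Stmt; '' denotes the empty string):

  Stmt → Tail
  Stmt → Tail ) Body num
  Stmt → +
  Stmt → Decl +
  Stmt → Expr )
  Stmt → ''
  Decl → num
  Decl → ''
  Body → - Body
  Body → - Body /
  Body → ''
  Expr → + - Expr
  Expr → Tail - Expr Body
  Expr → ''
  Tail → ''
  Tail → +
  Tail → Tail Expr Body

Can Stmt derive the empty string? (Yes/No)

Yes

Stmt has an ''-production, so Stmt ⇒ ''.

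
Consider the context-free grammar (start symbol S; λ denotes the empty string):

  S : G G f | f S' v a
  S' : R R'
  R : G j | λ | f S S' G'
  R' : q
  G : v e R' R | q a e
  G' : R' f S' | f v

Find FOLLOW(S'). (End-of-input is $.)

In S : f S' v a: add FIRST(v a) = { v }.
In R : f S S' G': add FIRST(G') = { f, q }.
In G' : R' f S': S' is at the end, add FOLLOW(G') = { f, j, q, v }.
Union: FOLLOW(S') = { f, j, q, v }.

{ f, j, q, v }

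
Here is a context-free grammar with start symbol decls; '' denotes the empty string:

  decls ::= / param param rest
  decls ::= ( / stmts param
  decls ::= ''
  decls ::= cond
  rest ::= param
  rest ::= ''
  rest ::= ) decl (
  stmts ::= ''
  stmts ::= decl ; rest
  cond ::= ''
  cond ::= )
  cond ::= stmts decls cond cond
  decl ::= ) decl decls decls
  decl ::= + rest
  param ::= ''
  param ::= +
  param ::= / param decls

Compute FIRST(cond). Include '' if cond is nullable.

cond ::= '' contributes ''.
cond ::= ) contributes {)}.
From cond ::= stmts decls cond cond: stmts, decls, cond, cond nullable, take FIRST(stmts) ∪ FIRST(decls) ∪ FIRST(cond) ∪ FIRST(cond) = { (, ), +, / }; also '' since the whole RHS is nullable.
Union: FIRST(cond) = { (, ), +, /, '' }.

{ (, ), +, /, '' }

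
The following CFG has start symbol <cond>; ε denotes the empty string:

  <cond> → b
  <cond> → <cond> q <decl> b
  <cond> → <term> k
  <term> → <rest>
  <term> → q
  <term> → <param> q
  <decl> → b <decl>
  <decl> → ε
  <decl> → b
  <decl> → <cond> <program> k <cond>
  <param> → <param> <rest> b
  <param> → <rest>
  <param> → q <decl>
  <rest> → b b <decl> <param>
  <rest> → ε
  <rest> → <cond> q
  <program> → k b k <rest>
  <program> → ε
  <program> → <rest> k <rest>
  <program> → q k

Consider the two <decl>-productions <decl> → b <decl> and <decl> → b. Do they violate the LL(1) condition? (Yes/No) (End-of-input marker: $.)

Yes

FIRST(b <decl>) = { b } and FIRST(b) = { b }.
Both contain b, so the two alternatives are not disjoint — LL(1) conflict.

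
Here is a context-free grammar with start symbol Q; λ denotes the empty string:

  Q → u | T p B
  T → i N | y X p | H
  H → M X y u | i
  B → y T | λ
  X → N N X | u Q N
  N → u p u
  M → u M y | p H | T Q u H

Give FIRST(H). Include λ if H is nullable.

From H → M X y u: add FIRST(M) = { i, p, u, y }.
H → i contributes {i}.
Union: FIRST(H) = { i, p, u, y }.

{ i, p, u, y }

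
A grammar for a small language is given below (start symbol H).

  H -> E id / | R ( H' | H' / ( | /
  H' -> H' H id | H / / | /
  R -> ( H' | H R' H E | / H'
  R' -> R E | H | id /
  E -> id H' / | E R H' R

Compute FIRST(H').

From H' -> H' H id: add FIRST(H') = { (, /, id }.
From H' -> H / /: add FIRST(H) = { (, /, id }.
H' -> / contributes {/}.
Union: FIRST(H') = { (, /, id }.

{ (, /, id }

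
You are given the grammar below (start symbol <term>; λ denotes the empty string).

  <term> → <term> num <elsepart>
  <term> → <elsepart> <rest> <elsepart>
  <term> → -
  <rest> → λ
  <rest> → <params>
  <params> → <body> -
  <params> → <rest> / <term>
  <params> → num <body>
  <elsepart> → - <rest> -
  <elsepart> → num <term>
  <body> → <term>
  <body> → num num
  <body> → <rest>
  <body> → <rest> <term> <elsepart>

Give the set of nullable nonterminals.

Directly nullable (have an λ-production): <rest>.
<body> → <rest> with every symbol nullable, so <body> is nullable.
No other nonterminal has a production whose RHS symbols are all nullable.

{ <body>, <rest> }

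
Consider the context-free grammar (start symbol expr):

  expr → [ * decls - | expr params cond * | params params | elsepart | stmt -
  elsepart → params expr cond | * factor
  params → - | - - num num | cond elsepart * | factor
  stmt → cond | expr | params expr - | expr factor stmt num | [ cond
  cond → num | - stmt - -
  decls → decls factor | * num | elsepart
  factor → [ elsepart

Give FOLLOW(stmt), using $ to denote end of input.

{ -, num }

In expr → stmt -: add FIRST(-) = { - }.
In stmt → expr factor stmt num: add FIRST(num) = { num }.
In cond → - stmt - -: add FIRST(- -) = { - }.
Union: FOLLOW(stmt) = { -, num }.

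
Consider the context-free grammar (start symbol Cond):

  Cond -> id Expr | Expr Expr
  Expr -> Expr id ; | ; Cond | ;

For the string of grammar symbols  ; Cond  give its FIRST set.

; is a terminal; add {;} and stop.

{ ; }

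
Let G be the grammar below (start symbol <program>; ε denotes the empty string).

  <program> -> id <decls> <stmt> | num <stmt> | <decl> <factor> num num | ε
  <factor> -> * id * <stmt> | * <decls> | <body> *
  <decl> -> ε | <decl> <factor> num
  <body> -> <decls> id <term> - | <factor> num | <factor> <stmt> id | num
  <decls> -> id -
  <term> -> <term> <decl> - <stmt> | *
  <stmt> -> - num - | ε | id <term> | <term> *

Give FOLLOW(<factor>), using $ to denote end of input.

{ *, -, id, num }

In <program> -> <decl> <factor> num num: add FIRST(num num) = { num }.
In <decl> -> <decl> <factor> num: add FIRST(num) = { num }.
In <body> -> <factor> num: add FIRST(num) = { num }.
In <body> -> <factor> <stmt> id: add FIRST(<stmt> id) = { *, -, id }.
Union: FOLLOW(<factor>) = { *, -, id, num }.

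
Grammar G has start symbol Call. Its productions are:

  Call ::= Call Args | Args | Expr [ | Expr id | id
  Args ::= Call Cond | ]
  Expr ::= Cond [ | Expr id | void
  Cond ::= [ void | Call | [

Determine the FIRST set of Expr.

{ [, ], id, void }

From Expr ::= Cond [: add FIRST(Cond) = { [, ], id, void }.
From Expr ::= Expr id: add FIRST(Expr) = { [, ], id, void }.
Expr ::= void contributes {void}.
Union: FIRST(Expr) = { [, ], id, void }.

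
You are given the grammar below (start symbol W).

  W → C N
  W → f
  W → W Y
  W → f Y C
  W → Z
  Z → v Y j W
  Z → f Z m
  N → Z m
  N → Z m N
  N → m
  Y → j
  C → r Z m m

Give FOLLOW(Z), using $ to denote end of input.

In W → Z: Z is at the end, add FOLLOW(W) = { $, j, m }.
In Z → f Z m: add FIRST(m) = { m }.
In N → Z m: add FIRST(m) = { m }.
In N → Z m N: add FIRST(m N) = { m }.
In C → r Z m m: add FIRST(m m) = { m }.
Union: FOLLOW(Z) = { $, j, m }.

{ $, j, m }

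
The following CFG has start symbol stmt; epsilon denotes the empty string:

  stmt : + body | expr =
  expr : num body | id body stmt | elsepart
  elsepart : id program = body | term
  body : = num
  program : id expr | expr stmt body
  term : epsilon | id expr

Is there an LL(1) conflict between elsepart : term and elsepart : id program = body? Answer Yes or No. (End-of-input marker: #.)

FIRST(term) = { id, epsilon } and FIRST(id program = body) = { id }.
Both contain id, so the two alternatives are not disjoint — LL(1) conflict.

Yes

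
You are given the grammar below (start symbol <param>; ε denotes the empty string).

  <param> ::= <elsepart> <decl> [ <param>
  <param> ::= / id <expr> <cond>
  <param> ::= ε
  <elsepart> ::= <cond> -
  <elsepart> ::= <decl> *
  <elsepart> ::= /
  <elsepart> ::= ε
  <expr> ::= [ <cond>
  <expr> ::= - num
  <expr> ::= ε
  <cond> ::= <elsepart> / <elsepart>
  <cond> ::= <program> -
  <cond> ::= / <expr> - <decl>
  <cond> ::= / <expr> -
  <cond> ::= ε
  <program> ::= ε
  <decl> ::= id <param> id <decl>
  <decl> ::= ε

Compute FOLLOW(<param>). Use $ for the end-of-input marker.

<param> is the start symbol, so $ ∈ FOLLOW(<param>).
In <param> ::= <elsepart> <decl> [ <param>: <param> is at the end, add FOLLOW(<param>) = { $, id }.
In <decl> ::= id <param> id <decl>: add FIRST(id <decl>) = { id }.
Union: FOLLOW(<param>) = { $, id }.

{ $, id }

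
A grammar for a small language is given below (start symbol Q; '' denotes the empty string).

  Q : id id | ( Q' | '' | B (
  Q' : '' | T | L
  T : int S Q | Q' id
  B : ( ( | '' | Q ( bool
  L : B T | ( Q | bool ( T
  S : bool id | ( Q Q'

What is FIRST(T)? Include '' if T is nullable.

T : int S Q contributes {int}.
From T : Q' id: Q' nullable, take FIRST(Q') ∪ {id} = { (, bool, id, int }.
Union: FIRST(T) = { (, bool, id, int }.

{ (, bool, id, int }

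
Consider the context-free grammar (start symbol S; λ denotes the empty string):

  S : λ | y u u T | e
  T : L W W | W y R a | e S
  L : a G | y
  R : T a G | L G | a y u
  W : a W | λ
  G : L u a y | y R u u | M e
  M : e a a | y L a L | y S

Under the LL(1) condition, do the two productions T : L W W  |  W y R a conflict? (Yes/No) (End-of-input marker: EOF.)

FIRST(L W W) = { a, y } and FIRST(W y R a) = { a, y }.
Both contain a, so the two alternatives are not disjoint — LL(1) conflict.

Yes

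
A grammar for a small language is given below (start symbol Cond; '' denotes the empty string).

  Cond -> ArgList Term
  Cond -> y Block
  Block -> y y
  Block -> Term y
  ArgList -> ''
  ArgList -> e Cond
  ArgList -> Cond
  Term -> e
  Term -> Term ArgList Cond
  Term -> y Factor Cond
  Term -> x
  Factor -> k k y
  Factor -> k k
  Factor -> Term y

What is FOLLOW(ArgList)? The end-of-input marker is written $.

In Cond -> ArgList Term: add FIRST(Term) = { e, x, y }.
In Term -> Term ArgList Cond: add FIRST(Cond) = { e, x, y }.
Union: FOLLOW(ArgList) = { e, x, y }.

{ e, x, y }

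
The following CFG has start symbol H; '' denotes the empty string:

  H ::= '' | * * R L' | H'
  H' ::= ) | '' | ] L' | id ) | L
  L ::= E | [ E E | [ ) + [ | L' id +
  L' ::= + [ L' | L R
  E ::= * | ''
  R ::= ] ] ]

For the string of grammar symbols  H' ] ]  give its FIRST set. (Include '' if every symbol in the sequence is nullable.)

{ ), *, +, [, ], id }

Add FIRST(H')\{''} = { ), *, +, [, ], id }; H' is nullable, continue.
] is a terminal; add {]} and stop.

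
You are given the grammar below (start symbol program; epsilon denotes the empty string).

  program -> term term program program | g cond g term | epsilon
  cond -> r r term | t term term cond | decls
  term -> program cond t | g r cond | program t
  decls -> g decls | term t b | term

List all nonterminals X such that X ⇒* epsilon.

{ program }

Directly nullable (have an epsilon-production): program.
No other nonterminal has a production whose RHS symbols are all nullable.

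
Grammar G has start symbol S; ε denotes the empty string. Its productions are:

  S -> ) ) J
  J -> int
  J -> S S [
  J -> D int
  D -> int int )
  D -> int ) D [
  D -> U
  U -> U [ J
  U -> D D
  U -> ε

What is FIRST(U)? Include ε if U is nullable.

From U -> U [ J: U nullable, take FIRST(U) ∪ {[} = { [, int }.
From U -> D D: D, D nullable, take FIRST(D) ∪ FIRST(D) = { [, int }; also ε since the whole RHS is nullable.
U -> ε contributes ε.
Union: FIRST(U) = { [, int, ε }.

{ [, int, ε }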